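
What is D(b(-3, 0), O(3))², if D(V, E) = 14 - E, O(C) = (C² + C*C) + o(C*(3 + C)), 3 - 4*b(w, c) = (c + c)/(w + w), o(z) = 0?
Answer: 16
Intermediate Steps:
b(w, c) = ¾ - c/(4*w) (b(w, c) = ¾ - (c + c)/(4*(w + w)) = ¾ - 2*c/(4*(2*w)) = ¾ - 2*c*1/(2*w)/4 = ¾ - c/(4*w))
O(C) = 2*C² (O(C) = (C² + C*C) + 0 = (C² + C²) + 0 = 2*C² + 0 = 2*C²)
D(b(-3, 0), O(3))² = (14 - 2*3²)² = (14 - 2*9)² = (14 - 1*18)² = (14 - 18)² = (-4)² = 16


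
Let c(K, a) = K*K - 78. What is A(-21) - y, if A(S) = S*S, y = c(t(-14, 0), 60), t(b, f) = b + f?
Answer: 323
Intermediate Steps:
c(K, a) = -78 + K² (c(K, a) = K² - 78 = -78 + K²)
y = 118 (y = -78 + (-14 + 0)² = -78 + (-14)² = -78 + 196 = 118)
A(S) = S²
A(-21) - y = (-21)² - 1*118 = 441 - 118 = 323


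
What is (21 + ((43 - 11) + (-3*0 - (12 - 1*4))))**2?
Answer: 2025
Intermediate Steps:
(21 + ((43 - 11) + (-3*0 - (12 - 1*4))))**2 = (21 + (32 + (0 - (12 - 4))))**2 = (21 + (32 + (0 - 1*8)))**2 = (21 + (32 + (0 - 8)))**2 = (21 + (32 - 8))**2 = (21 + 24)**2 = 45**2 = 2025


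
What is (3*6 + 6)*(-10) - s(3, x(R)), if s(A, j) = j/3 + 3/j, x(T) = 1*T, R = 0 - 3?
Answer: -238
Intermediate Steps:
R = -3
x(T) = T
s(A, j) = 3/j + j/3 (s(A, j) = j*(⅓) + 3/j = j/3 + 3/j = 3/j + j/3)
(3*6 + 6)*(-10) - s(3, x(R)) = (3*6 + 6)*(-10) - (3/(-3) + (⅓)*(-3)) = (18 + 6)*(-10) - (3*(-⅓) - 1) = 24*(-10) - (-1 - 1) = -240 - 1*(-2) = -240 + 2 = -238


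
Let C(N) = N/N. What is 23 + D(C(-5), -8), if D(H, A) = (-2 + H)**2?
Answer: 24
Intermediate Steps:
C(N) = 1
23 + D(C(-5), -8) = 23 + (-2 + 1)**2 = 23 + (-1)**2 = 23 + 1 = 24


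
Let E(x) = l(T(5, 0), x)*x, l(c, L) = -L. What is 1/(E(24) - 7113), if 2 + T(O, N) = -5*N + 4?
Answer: -1/7689 ≈ -0.00013006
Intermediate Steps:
T(O, N) = 2 - 5*N (T(O, N) = -2 + (-5*N + 4) = -2 + (4 - 5*N) = 2 - 5*N)
E(x) = -x² (E(x) = (-x)*x = -x²)
1/(E(24) - 7113) = 1/(-1*24² - 7113) = 1/(-1*576 - 7113) = 1/(-576 - 7113) = 1/(-7689) = -1/7689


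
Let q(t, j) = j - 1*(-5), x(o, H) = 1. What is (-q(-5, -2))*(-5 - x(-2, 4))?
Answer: 18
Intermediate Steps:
q(t, j) = 5 + j (q(t, j) = j + 5 = 5 + j)
(-q(-5, -2))*(-5 - x(-2, 4)) = (-(5 - 2))*(-5 - 1*1) = (-1*3)*(-5 - 1) = -3*(-6) = 18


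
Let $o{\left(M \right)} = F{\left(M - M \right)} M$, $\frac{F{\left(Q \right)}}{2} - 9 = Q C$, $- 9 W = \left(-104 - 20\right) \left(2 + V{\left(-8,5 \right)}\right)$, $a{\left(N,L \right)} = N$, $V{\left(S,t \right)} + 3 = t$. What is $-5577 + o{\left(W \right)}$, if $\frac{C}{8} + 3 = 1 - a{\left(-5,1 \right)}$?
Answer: $-4585$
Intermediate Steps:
$V{\left(S,t \right)} = -3 + t$
$W = \frac{496}{9}$ ($W = - \frac{\left(-104 - 20\right) \left(2 + \left(-3 + 5\right)\right)}{9} = - \frac{\left(-124\right) \left(2 + 2\right)}{9} = - \frac{\left(-124\right) 4}{9} = \left(- \frac{1}{9}\right) \left(-496\right) = \frac{496}{9} \approx 55.111$)
$C = 24$ ($C = -24 + 8 \left(1 - -5\right) = -24 + 8 \left(1 + 5\right) = -24 + 8 \cdot 6 = -24 + 48 = 24$)
$F{\left(Q \right)} = 18 + 48 Q$ ($F{\left(Q \right)} = 18 + 2 Q 24 = 18 + 2 \cdot 24 Q = 18 + 48 Q$)
$o{\left(M \right)} = 18 M$ ($o{\left(M \right)} = \left(18 + 48 \left(M - M\right)\right) M = \left(18 + 48 \cdot 0\right) M = \left(18 + 0\right) M = 18 M$)
$-5577 + o{\left(W \right)} = -5577 + 18 \cdot \frac{496}{9} = -5577 + 992 = -4585$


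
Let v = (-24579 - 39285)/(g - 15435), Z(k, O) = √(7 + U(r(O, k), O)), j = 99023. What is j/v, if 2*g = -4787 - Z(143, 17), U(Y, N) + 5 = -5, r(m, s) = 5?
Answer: 3530863111/127728 + 99023*I*√3/127728 ≈ 27644.0 + 1.3428*I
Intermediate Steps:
U(Y, N) = -10 (U(Y, N) = -5 - 5 = -10)
Z(k, O) = I*√3 (Z(k, O) = √(7 - 10) = √(-3) = I*√3)
g = -4787/2 - I*√3/2 (g = (-4787 - I*√3)/2 = -4787/2 - I*√3/2 ≈ -2393.5 - 0.86602*I)
v = -63864/(-35657/2 - I*√3/2) (v = (-24579 - 39285)/((-4787/2 - I*√3/2) - 15435) = -63864/(-35657/2 - I*√3/2) ≈ 3.5821 - 0.000174*I)
j/v = 99023/(1138599324/317855413 - 31932*I*√3/317855413)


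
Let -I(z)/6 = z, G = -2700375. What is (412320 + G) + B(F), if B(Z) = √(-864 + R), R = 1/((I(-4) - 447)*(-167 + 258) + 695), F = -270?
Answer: -2288055 + I*√1234387164454/37798 ≈ -2.2881e+6 + 29.394*I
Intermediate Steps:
I(z) = -6*z
R = -1/37798 (R = 1/((-6*(-4) - 447)*(-167 + 258) + 695) = 1/((24 - 447)*91 + 695) = 1/(-423*91 + 695) = 1/(-38493 + 695) = 1/(-37798) = -1/37798 ≈ -2.6456e-5)
B(Z) = I*√1234387164454/37798 (B(Z) = √(-864 - 1/37798) = √(-32657473/37798) = I*√1234387164454/37798)
(412320 + G) + B(F) = (412320 - 2700375) + I*√1234387164454/37798 = -2288055 + I*√1234387164454/37798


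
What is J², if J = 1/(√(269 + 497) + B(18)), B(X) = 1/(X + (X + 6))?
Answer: 2383560900/1825803595729 - 148176*√766/1825803595729 ≈ 0.0013032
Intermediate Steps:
B(X) = 1/(6 + 2*X) (B(X) = 1/(X + (6 + X)) = 1/(6 + 2*X))
J = 1/(1/42 + √766) (J = 1/(√(269 + 497) + 1/(2*(3 + 18))) = 1/(√766 + (½)/21) = 1/(√766 + (½)*(1/21)) = 1/(√766 + 1/42) = 1/(1/42 + √766) ≈ 0.036100)
J² = (-42/1351223 + 1764*√766/1351223)²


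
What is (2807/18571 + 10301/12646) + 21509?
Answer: 721655865141/33549838 ≈ 21510.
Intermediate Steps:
(2807/18571 + 10301/12646) + 21509 = (2807*(1/18571) + 10301*(1/12646)) + 21509 = (401/2653 + 10301/12646) + 21509 = 32399599/33549838 + 21509 = 721655865141/33549838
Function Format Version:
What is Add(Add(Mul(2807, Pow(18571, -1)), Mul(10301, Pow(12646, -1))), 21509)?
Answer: Rational(721655865141, 33549838) ≈ 21510.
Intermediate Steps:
Add(Add(Mul(2807, Pow(18571, -1)), Mul(10301, Pow(12646, -1))), 21509) = Add(Add(Mul(2807, Rational(1, 18571)), Mul(10301, Rational(1, 12646))), 21509) = Add(Add(Rational(401, 2653), Rational(10301, 12646)), 21509) = Add(Rational(32399599, 33549838), 21509) = Rational(721655865141, 33549838)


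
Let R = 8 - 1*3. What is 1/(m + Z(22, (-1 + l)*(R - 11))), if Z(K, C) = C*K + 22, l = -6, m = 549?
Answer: 1/1495 ≈ 0.00066890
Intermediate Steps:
R = 5 (R = 8 - 3 = 5)
Z(K, C) = 22 + C*K
1/(m + Z(22, (-1 + l)*(R - 11))) = 1/(549 + (22 + ((-1 - 6)*(5 - 11))*22)) = 1/(549 + (22 - 7*(-6)*22)) = 1/(549 + (22 + 42*22)) = 1/(549 + (22 + 924)) = 1/(549 + 946) = 1/1495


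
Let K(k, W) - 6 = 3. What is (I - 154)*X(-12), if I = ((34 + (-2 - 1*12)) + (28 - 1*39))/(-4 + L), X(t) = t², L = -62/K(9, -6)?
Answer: -1092456/49 ≈ -22295.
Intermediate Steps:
K(k, W) = 9 (K(k, W) = 6 + 3 = 9)
L = -62/9 ≈ -6.8889
I = -81/98 (I = ((34 + (-2 - 1*12)) + (28 - 1*39))/(-4 - 62/9) = ((34 + (-2 - 12)) + (28 - 39))/(-98/9) = ((34 - 14) - 11)*(-9/98) = (20 - 11)*(-9/98) = 9*(-9/98) = -81/98 ≈ -0.82653)
(I - 154)*X(-12) = (-81/98 - 154)*(-12)² = -15173/98*144 = -1092456/49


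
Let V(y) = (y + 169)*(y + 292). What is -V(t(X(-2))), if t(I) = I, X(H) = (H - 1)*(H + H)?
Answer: -55024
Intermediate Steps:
X(H) = 2*H*(-1 + H) (X(H) = (-1 + H)*(2*H) = 2*H*(-1 + H))
V(y) = (169 + y)*(292 + y)
-V(t(X(-2))) = -(49348 + (2*(-2)*(-1 - 2))**2 + 461*(2*(-2)*(-1 - 2))) = -(49348 + (2*(-2)*(-3))**2 + 461*(2*(-2)*(-3))) = -(49348 + 12**2 + 461*12) = -(49348 + 144 + 5532) = -1*55024 = -55024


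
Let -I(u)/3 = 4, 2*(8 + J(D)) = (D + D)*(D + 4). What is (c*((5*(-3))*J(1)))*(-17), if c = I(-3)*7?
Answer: 64260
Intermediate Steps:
J(D) = -8 + D*(4 + D) (J(D) = -8 + ((D + D)*(D + 4))/2 = -8 + ((2*D)*(4 + D))/2 = -8 + (2*D*(4 + D))/2 = -8 + D*(4 + D))
I(u) = -12 (I(u) = -3*4 = -12)
c = -84 (c = -12*7 = -84)
(c*((5*(-3))*J(1)))*(-17) = -84*5*(-3)*(-8 + 1**2 + 4*1)*(-17) = -(-1260)*(-8 + 1 + 4)*(-17) = -(-1260)*(-3)*(-17) = -84*45*(-17) = -3780*(-17) = 64260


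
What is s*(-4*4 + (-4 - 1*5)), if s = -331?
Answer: 8275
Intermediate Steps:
s*(-4*4 + (-4 - 1*5)) = -331*(-4*4 + (-4 - 1*5)) = -331*(-16 + (-4 - 5)) = -331*(-16 - 9) = -331*(-25) = 8275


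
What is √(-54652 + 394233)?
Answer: √339581 ≈ 582.74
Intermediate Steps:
√(-54652 + 394233) = √339581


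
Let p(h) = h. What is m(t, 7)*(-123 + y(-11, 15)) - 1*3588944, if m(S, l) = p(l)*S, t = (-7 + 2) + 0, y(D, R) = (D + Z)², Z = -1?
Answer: -3589679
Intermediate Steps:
y(D, R) = (-1 + D)² (y(D, R) = (D - 1)² = (-1 + D)²)
t = -5 (t = -5 + 0 = -5)
m(S, l) = S*l (m(S, l) = l*S = S*l)
m(t, 7)*(-123 + y(-11, 15)) - 1*3588944 = (-5*7)*(-123 + (-1 - 11)²) - 1*3588944 = -35*(-123 + (-12)²) - 3588944 = -35*(-123 + 144) - 3588944 = -35*21 - 3588944 = -735 - 3588944 = -3589679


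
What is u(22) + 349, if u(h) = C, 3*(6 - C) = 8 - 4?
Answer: 1061/3 ≈ 353.67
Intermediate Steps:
C = 14/3 (C = 6 - (8 - 4)/3 = 6 - 1/3*4 = 6 - 4/3 = 14/3 ≈ 4.6667)
u(h) = 14/3
u(22) + 349 = 14/3 + 349 = 1061/3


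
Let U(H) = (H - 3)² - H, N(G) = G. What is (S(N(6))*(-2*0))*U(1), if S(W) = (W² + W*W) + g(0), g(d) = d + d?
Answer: 0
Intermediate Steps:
g(d) = 2*d
U(H) = (-3 + H)² - H
S(W) = 2*W² (S(W) = (W² + W*W) + 2*0 = (W² + W²) + 0 = 2*W² + 0 = 2*W²)
(S(N(6))*(-2*0))*U(1) = ((2*6²)*(-2*0))*((-3 + 1)² - 1*1) = ((2*36)*0)*((-2)² - 1) = (72*0)*(4 - 1) = 0*3 = 0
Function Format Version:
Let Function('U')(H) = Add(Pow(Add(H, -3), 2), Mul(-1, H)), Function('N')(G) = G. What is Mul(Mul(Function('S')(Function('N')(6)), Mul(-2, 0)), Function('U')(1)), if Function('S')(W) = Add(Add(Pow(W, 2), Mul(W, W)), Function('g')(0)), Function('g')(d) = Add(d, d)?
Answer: 0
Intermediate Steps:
Function('g')(d) = Mul(2, d)
Function('U')(H) = Add(Pow(Add(-3, H), 2), Mul(-1, H))
Function('S')(W) = Mul(2, Pow(W, 2)) (Function('S')(W) = Add(Add(Pow(W, 2), Mul(W, W)), Mul(2, 0)) = Add(Add(Pow(W, 2), Pow(W, 2)), 0) = Add(Mul(2, Pow(W, 2)), 0) = Mul(2, Pow(W, 2)))
Mul(Mul(Function('S')(Function('N')(6)), Mul(-2, 0)), Function('U')(1)) = Mul(Mul(Mul(2, Pow(6, 2)), Mul(-2, 0)), Add(Pow(Add(-3, 1), 2), Mul(-1, 1))) = Mul(Mul(Mul(2, 36), 0), Add(Pow(-2, 2), -1)) = Mul(Mul(72, 0), Add(4, -1)) = Mul(0, 3) = 0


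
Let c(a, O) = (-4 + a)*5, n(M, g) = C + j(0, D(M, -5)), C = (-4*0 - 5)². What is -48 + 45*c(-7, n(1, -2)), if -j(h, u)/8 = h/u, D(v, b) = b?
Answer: -2523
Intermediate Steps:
C = 25 (C = (0 - 5)² = (-5)² = 25)
j(h, u) = -8*h/u
n(M, g) = 25 (n(M, g) = 25 - 8*0/(-5) = 25 - 8*0*(-⅕) = 25 + 0 = 25)
c(a, O) = -20 + 5*a
-48 + 45*c(-7, n(1, -2)) = -48 + 45*(-20 + 5*(-7)) = -48 + 45*(-20 - 35) = -48 + 45*(-55) = -48 - 2475 = -2523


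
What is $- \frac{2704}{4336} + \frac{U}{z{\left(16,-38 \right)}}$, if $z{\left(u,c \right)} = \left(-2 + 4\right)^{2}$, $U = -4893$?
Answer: $- \frac{1326679}{1084} \approx -1223.9$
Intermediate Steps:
$z{\left(u,c \right)} = 4$ ($z{\left(u,c \right)} = 2^{2} = 4$)
$- \frac{2704}{4336} + \frac{U}{z{\left(16,-38 \right)}} = - \frac{2704}{4336} - \frac{4893}{4} = \left(-2704\right) \frac{1}{4336} - \frac{4893}{4} = - \frac{169}{271} - \frac{4893}{4} = - \frac{1326679}{1084}$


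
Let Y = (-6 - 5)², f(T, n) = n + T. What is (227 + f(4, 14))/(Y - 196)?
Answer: -49/15 ≈ -3.2667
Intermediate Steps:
f(T, n) = T + n
Y = 121 (Y = (-11)² = 121)
(227 + f(4, 14))/(Y - 196) = (227 + (4 + 14))/(121 - 196) = (227 + 18)/(-75) = 245*(-1/75) = -49/15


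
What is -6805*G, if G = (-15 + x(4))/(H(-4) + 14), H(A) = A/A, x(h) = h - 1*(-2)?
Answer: 4083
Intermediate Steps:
x(h) = 2 + h (x(h) = h + 2 = 2 + h)
H(A) = 1
G = -⅗ (G = (-15 + (2 + 4))/(1 + 14) = (-15 + 6)/15 = -9*1/15 = -⅗ ≈ -0.60000)
-6805*G = -6805*(-⅗) = 4083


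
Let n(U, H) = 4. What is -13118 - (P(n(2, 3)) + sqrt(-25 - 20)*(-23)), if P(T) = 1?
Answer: -13119 + 69*I*sqrt(5) ≈ -13119.0 + 154.29*I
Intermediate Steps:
-13118 - (P(n(2, 3)) + sqrt(-25 - 20)*(-23)) = -13118 - (1 + sqrt(-25 - 20)*(-23)) = -13118 - (1 + sqrt(-45)*(-23)) = -13118 - (1 + (3*I*sqrt(5))*(-23)) = -13118 - (1 - 69*I*sqrt(5)) = -13118 + (-1 + 69*I*sqrt(5)) = -13119 + 69*I*sqrt(5)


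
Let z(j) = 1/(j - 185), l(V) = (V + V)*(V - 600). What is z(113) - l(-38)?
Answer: -3491137/72 ≈ -48488.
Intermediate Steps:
l(V) = 2*V*(-600 + V) (l(V) = (2*V)*(-600 + V) = 2*V*(-600 + V))
z(j) = 1/(-185 + j)
z(113) - l(-38) = 1/(-185 + 113) - 2*(-38)*(-600 - 38) = 1/(-72) - 2*(-38)*(-638) = -1/72 - 1*48488 = -1/72 - 48488 = -3491137/72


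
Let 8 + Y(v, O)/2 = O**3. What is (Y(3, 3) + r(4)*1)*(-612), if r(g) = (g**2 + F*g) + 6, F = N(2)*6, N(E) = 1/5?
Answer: -198288/5 ≈ -39658.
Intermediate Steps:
N(E) = 1/5
F = 6/5 (F = (1/5)*6 = 6/5 ≈ 1.2000)
r(g) = 6 + g**2 + 6*g/5 (r(g) = (g**2 + 6*g/5) + 6 = 6 + g**2 + 6*g/5)
Y(v, O) = -16 + 2*O**3
(Y(3, 3) + r(4)*1)*(-612) = ((-16 + 2*3**3) + (6 + 4**2 + (6/5)*4)*1)*(-612) = ((-16 + 2*27) + (6 + 16 + 24/5)*1)*(-612) = ((-16 + 54) + (134/5)*1)*(-612) = (38 + 134/5)*(-612) = (324/5)*(-612) = -198288/5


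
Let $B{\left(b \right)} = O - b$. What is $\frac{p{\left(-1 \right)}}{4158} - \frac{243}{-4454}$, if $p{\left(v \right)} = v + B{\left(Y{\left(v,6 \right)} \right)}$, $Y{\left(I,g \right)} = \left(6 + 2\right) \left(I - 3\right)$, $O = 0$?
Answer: $\frac{287117}{4629933} \approx 0.062013$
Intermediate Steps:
$Y{\left(I,g \right)} = -24 + 8 I$ ($Y{\left(I,g \right)} = 8 \left(-3 + I\right) = -24 + 8 I$)
$B{\left(b \right)} = - b$ ($B{\left(b \right)} = 0 - b = - b$)
$p{\left(v \right)} = 24 - 7 v$ ($p{\left(v \right)} = v - \left(-24 + 8 v\right) = 24 - 7 v$)
$\frac{p{\left(-1 \right)}}{4158} - \frac{243}{-4454} = \frac{24 - -7}{4158} - \frac{243}{-4454} = \left(24 + 7\right) \frac{1}{4158} - - \frac{243}{4454} = 31 \cdot \frac{1}{4158} + \frac{243}{4454} = \frac{31}{4158} + \frac{243}{4454} = \frac{287117}{4629933}$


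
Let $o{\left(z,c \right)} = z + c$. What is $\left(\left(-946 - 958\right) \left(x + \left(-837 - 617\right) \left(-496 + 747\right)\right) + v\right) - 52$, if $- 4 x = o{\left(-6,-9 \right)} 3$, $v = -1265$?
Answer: $694849679$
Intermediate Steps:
$o{\left(z,c \right)} = c + z$
$x = \frac{45}{4}$ ($x = - \frac{\left(-9 - 6\right) 3}{4} = - \frac{\left(-15\right) 3}{4} = \left(- \frac{1}{4}\right) \left(-45\right) = \frac{45}{4} \approx 11.25$)
$\left(\left(-946 - 958\right) \left(x + \left(-837 - 617\right) \left(-496 + 747\right)\right) + v\right) - 52 = \left(\left(-946 - 958\right) \left(\frac{45}{4} + \left(-837 - 617\right) \left(-496 + 747\right)\right) - 1265\right) - 52 = \left(\left(-946 - 958\right) \left(\frac{45}{4} - 364954\right) - 1265\right) - 52 = \left(\left(-1904\right) \left(- \frac{1459771}{4}\right) - 1265\right) - 52 = \left(694850996 - 1265\right) - 52 = 694849731 - 52 = 694849679$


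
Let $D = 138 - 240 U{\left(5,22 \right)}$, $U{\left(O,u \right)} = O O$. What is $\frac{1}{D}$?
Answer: $- \frac{1}{5862} \approx -0.00017059$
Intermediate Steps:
$U{\left(O,u \right)} = O^{2}$
$D = -5862$ ($D = 138 - 240 \cdot 5^{2} = 138 - 6000 = -5862$)
$\frac{1}{D} = \frac{1}{-5862} = - \frac{1}{5862}$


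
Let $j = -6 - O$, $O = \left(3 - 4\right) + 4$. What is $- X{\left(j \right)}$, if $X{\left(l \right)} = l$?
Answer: $9$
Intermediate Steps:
$O = 3$ ($O = -1 + 4 = 3$)
$j = -9$ ($j = -6 - 3 = -9$)
$- X{\left(j \right)} = \left(-1\right) \left(-9\right) = 9$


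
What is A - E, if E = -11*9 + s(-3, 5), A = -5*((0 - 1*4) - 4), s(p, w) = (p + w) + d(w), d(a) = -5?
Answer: 142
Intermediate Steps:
s(p, w) = -5 + p + w (s(p, w) = (p + w) - 5 = -5 + p + w)
A = 40 (A = -5*((0 - 4) - 4) = -5*(-4 - 4) = -5*(-8) = 40)
E = -102 (E = -11*9 + (-5 - 3 + 5) = -99 - 3 = -102)
A - E = 40 - 1*(-102) = 40 + 102 = 142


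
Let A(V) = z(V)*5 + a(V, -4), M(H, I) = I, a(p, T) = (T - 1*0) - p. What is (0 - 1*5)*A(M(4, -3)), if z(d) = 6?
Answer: -145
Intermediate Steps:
a(p, T) = T - p (a(p, T) = (T + 0) - p = T - p)
A(V) = 26 - V (A(V) = 6*5 + (-4 - V) = 30 + (-4 - V) = 26 - V)
(0 - 1*5)*A(M(4, -3)) = (0 - 1*5)*(26 - 1*(-3)) = (0 - 5)*(26 + 3) = -5*29 = -145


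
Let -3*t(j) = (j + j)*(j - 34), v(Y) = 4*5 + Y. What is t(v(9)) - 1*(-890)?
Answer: 2960/3 ≈ 986.67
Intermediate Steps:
v(Y) = 20 + Y
t(j) = -2*j*(-34 + j)/3 (t(j) = -(j + j)*(j - 34)/3 = -2*j*(-34 + j)/3)
t(v(9)) - 1*(-890) = 2*(20 + 9)*(34 - (20 + 9))/3 - 1*(-890) = (⅔)*29*(34 - 1*29) + 890 = (⅔)*29*(34 - 29) + 890 = (⅔)*29*5 + 890 = 290/3 + 890 = 2960/3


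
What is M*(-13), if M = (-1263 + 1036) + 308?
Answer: -1053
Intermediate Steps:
M = 81 (M = -227 + 308 = 81)
M*(-13) = 81*(-13) = -1053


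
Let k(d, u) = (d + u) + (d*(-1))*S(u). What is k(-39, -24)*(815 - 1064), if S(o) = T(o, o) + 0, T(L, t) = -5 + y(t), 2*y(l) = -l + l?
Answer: 64242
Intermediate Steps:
y(l) = 0 (y(l) = (-l + l)/2 = (½)*0 = 0)
T(L, t) = -5 (T(L, t) = -5 + 0 = -5)
S(o) = -5 (S(o) = -5 + 0 = -5)
k(d, u) = u + 6*d (k(d, u) = (d + u) + (d*(-1))*(-5) = (d + u) - d*(-5) = (d + u) + 5*d = u + 6*d)
k(-39, -24)*(815 - 1064) = (-24 + 6*(-39))*(815 - 1064) = (-24 - 234)*(-249) = -258*(-249) = 64242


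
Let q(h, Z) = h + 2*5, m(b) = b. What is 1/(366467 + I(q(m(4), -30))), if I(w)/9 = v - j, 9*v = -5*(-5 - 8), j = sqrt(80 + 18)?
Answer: 183266/67172849543 + 63*sqrt(2)/134345699086 ≈ 2.7289e-6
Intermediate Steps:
q(h, Z) = 10 + h (q(h, Z) = h + 10 = 10 + h)
j = 7*sqrt(2) (j = sqrt(98) = 7*sqrt(2) ≈ 9.8995)
v = 65/9 (v = (-5*(-5 - 8))/9 = (-5*(-13))/9 = (1/9)*65 = 65/9 ≈ 7.2222)
I(w) = 65 - 63*sqrt(2) (I(w) = 9*(65/9 - 7*sqrt(2)) = 65 - 63*sqrt(2))
1/(366467 + I(q(m(4), -30))) = 1/(366467 + (65 - 63*sqrt(2))) = 1/(366532 - 63*sqrt(2))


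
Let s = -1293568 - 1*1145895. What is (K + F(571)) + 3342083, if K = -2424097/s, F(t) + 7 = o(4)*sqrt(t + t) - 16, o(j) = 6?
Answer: 627141087529/187651 + 6*sqrt(1142) ≈ 3.3423e+6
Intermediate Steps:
s = -2439463 (s = -1293568 - 1145895 = -2439463)
F(t) = -23 + 6*sqrt(2)*sqrt(t) (F(t) = -7 + (6*sqrt(t + t) - 16) = -7 + (6*sqrt(2*t) - 16) = -7 + (6*(sqrt(2)*sqrt(t)) - 16) = -7 + (6*sqrt(2)*sqrt(t) - 16) = -7 + (-16 + 6*sqrt(2)*sqrt(t)) = -23 + 6*sqrt(2)*sqrt(t))
K = 186469/187651 (K = -2424097/(-2439463) = -2424097*(-1/2439463) = 186469/187651 ≈ 0.99370)
(K + F(571)) + 3342083 = (186469/187651 + (-23 + 6*sqrt(2)*sqrt(571))) + 3342083 = (186469/187651 + (-23 + 6*sqrt(1142))) + 3342083 = (-4129504/187651 + 6*sqrt(1142)) + 3342083 = 627141087529/187651 + 6*sqrt(1142)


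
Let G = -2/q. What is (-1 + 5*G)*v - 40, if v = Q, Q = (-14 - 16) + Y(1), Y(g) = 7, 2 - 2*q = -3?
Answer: 75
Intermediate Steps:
q = 5/2 (q = 1 - ½*(-3) = 1 + 3/2 = 5/2 ≈ 2.5000)
G = -⅘ (G = -2/5/2 = -2*⅖ = -⅘ ≈ -0.80000)
Q = -23 (Q = (-14 - 16) + 7 = -30 + 7 = -23)
v = -23
(-1 + 5*G)*v - 40 = (-1 + 5*(-⅘))*(-23) - 40 = (-1 - 4)*(-23) - 40 = -5*(-23) - 40 = 115 - 40 = 75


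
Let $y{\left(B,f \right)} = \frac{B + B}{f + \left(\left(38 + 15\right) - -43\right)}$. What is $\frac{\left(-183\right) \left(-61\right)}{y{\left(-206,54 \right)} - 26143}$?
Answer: $- \frac{837225}{1960931} \approx -0.42695$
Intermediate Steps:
$y{\left(B,f \right)} = \frac{2 B}{96 + f}$ ($y{\left(B,f \right)} = \frac{2 B}{f + \left(53 + 43\right)} = \frac{2 B}{f + 96} = \frac{2 B}{96 + f}$)
$\frac{\left(-183\right) \left(-61\right)}{y{\left(-206,54 \right)} - 26143} = \frac{\left(-183\right) \left(-61\right)}{2 \left(-206\right) \frac{1}{96 + 54} - 26143} = \frac{11163}{2 \left(-206\right) \frac{1}{150} - 26143} = \frac{11163}{- \frac{206}{75} - 26143} = \frac{11163}{- \frac{1960931}{75}} = 11163 \left(- \frac{75}{1960931}\right) = - \frac{837225}{1960931}$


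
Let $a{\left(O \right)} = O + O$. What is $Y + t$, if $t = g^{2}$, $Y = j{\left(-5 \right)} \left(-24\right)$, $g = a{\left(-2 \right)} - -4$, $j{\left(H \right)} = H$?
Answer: $120$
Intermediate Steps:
$a{\left(O \right)} = 2 O$
$g = 0$ ($g = 2 \left(-2\right) - -4 = -4 + 4 = 0$)
$Y = 120$ ($Y = \left(-5\right) \left(-24\right) = 120$)
$t = 0$ ($t = 0^{2} = 0$)
$Y + t = 120 + 0 = 120$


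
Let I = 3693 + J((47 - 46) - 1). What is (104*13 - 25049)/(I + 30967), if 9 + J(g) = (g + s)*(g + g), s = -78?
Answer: -23697/34651 ≈ -0.68388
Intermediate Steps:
J(g) = -9 + 2*g*(-78 + g) (J(g) = -9 + (g - 78)*(g + g) = -9 + (-78 + g)*(2*g) = -9 + 2*g*(-78 + g))
I = 3684 (I = 3693 + (-9 - 156*((47 - 46) - 1) + 2*((47 - 46) - 1)**2) = 3693 + (-9 - 156*(1 - 1) + 2*(1 - 1)**2) = 3693 + (-9 - 156*0 + 2*0**2) = 3693 + (-9 + 0 + 2*0) = 3693 + (-9 + 0 + 0) = 3693 - 9 = 3684)
(104*13 - 25049)/(I + 30967) = (104*13 - 25049)/(3684 + 30967) = (1352 - 25049)/34651 = -23697*1/34651 = -23697/34651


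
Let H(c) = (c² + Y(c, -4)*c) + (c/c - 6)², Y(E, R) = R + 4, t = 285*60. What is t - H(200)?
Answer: -22925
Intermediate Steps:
t = 17100
Y(E, R) = 4 + R
H(c) = 25 + c² (H(c) = (c² + (4 - 4)*c) + (c/c - 6)² = (c² + 0*c) + (1 - 6)² = (c² + 0) + (-5)² = c² + 25 = 25 + c²)
t - H(200) = 17100 - (25 + 200²) = 17100 - (25 + 40000) = 17100 - 1*40025 = 17100 - 40025 = -22925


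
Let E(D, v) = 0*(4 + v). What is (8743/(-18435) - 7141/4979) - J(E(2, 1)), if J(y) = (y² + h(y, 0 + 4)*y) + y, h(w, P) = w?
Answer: -175175732/91787865 ≈ -1.9085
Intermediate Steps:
E(D, v) = 0
J(y) = y + 2*y² (J(y) = (y² + y*y) + y = (y² + y²) + y = 2*y² + y = y + 2*y²)
(8743/(-18435) - 7141/4979) - J(E(2, 1)) = (8743/(-18435) - 7141/4979) - 0*(1 + 2*0) = (8743*(-1/18435) - 7141*1/4979) - 0*(1 + 0) = (-8743/18435 - 7141/4979) - 0 = -175175732/91787865 - 1*0 = -175175732/91787865 + 0 = -175175732/91787865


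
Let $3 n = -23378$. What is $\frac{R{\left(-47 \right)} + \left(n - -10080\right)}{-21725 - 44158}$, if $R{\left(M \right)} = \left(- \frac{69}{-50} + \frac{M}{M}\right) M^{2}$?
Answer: $- \frac{1131713}{9882450} \approx -0.11452$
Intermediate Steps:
$n = - \frac{23378}{3}$ ($n = \frac{1}{3} \left(-23378\right) = - \frac{23378}{3} \approx -7792.7$)
$R{\left(M \right)} = \frac{119 M^{2}}{50}$ ($R{\left(M \right)} = \left(\left(-69\right) \left(- \frac{1}{50}\right) + 1\right) M^{2} = \left(\frac{69}{50} + 1\right) M^{2} = \frac{119 M^{2}}{50}$)
$\frac{R{\left(-47 \right)} + \left(n - -10080\right)}{-21725 - 44158} = \frac{\frac{119 \left(-47\right)^{2}}{50} - - \frac{6862}{3}}{-21725 - 44158} = \frac{\frac{119}{50} \cdot 2209 + \left(- \frac{23378}{3} + 10080\right)}{-21725 - 44158} = \frac{\frac{262871}{50} + \frac{6862}{3}}{-21725 - 44158} = \frac{1131713}{150 \left(-65883\right)} = \frac{1131713}{150} \left(- \frac{1}{65883}\right) = - \frac{1131713}{9882450}$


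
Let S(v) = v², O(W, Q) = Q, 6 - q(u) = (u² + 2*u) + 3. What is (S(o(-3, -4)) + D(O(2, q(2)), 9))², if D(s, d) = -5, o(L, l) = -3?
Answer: 16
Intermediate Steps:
q(u) = 3 - u² - 2*u (q(u) = 6 - ((u² + 2*u) + 3) = 6 - (3 + u² + 2*u) = 6 + (-3 - u² - 2*u) = 3 - u² - 2*u)
(S(o(-3, -4)) + D(O(2, q(2)), 9))² = ((-3)² - 5)² = (9 - 5)² = 4² = 16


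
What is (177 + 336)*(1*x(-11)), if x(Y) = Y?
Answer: -5643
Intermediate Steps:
(177 + 336)*(1*x(-11)) = (177 + 336)*(1*(-11)) = 513*(-11) = -5643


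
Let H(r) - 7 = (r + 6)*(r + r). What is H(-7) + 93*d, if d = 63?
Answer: 5880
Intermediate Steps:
H(r) = 7 + 2*r*(6 + r) (H(r) = 7 + (r + 6)*(r + r) = 7 + (6 + r)*(2*r) = 7 + 2*r*(6 + r))
H(-7) + 93*d = (7 + 2*(-7)**2 + 12*(-7)) + 93*63 = (7 + 2*49 - 84) + 5859 = (7 + 98 - 84) + 5859 = 21 + 5859 = 5880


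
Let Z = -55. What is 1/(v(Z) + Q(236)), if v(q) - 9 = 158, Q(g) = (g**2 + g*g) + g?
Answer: 1/111795 ≈ 8.9449e-6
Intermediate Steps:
Q(g) = g + 2*g**2 (Q(g) = (g**2 + g**2) + g = 2*g**2 + g = g + 2*g**2)
v(q) = 167 (v(q) = 9 + 158 = 167)
1/(v(Z) + Q(236)) = 1/(167 + 236*(1 + 2*236)) = 1/(167 + 236*(1 + 472)) = 1/(167 + 236*473) = 1/(167 + 111628) = 1/111795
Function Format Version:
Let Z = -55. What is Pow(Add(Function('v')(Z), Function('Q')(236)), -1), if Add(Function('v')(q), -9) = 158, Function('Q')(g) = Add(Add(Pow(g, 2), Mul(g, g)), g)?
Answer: Rational(1, 111795) ≈ 8.9449e-6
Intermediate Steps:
Function('Q')(g) = Add(g, Mul(2, Pow(g, 2))) (Function('Q')(g) = Add(Add(Pow(g, 2), Pow(g, 2)), g) = Add(Mul(2, Pow(g, 2)), g) = Add(g, Mul(2, Pow(g, 2))))
Function('v')(q) = 167 (Function('v')(q) = Add(9, 158) = 167)
Pow(Add(Function('v')(Z), Function('Q')(236)), -1) = Pow(Add(167, Mul(236, Add(1, Mul(2, 236)))), -1) = Pow(Add(167, Mul(236, Add(1, 472))), -1) = Pow(Add(167, Mul(236, 473)), -1) = Pow(Add(167, 111628), -1) = Pow(111795, -1) = Rational(1, 111795)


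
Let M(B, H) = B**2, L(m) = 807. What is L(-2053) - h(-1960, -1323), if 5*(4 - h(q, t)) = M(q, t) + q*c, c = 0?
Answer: 769123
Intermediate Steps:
h(q, t) = 4 - q**2/5 (h(q, t) = 4 - (q**2 + q*0)/5 = 4 - (q**2 + 0)/5 = 4 - q**2/5)
L(-2053) - h(-1960, -1323) = 807 - (4 - 1/5*(-1960)**2) = 807 - (4 - 1/5*3841600) = 807 - (4 - 768320) = 807 - 1*(-768316) = 807 + 768316 = 769123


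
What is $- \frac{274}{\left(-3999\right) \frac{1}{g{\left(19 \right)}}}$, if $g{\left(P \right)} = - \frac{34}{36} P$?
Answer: $- \frac{44251}{35991} \approx -1.2295$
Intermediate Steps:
$g{\left(P \right)} = - \frac{17 P}{18}$ ($g{\left(P \right)} = \left(-34\right) \frac{1}{36} P = - \frac{17 P}{18}$)
$- \frac{274}{\left(-3999\right) \frac{1}{g{\left(19 \right)}}} = - \frac{274}{\left(-3999\right) \frac{1}{\left(- \frac{17}{18}\right) 19}} = - \frac{274}{\left(-3999\right) \frac{1}{- \frac{323}{18}}} = - \frac{274}{\left(-3999\right) \left(- \frac{18}{323}\right)} = - \frac{274}{\frac{71982}{323}} = \left(-274\right) \frac{323}{71982} = - \frac{44251}{35991}$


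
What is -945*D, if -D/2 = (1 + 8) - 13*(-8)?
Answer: 213570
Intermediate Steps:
D = -226 (D = -2*((1 + 8) - 13*(-8)) = -2*(9 + 104) = -2*113 = -226)
-945*D = -945*(-226) = 213570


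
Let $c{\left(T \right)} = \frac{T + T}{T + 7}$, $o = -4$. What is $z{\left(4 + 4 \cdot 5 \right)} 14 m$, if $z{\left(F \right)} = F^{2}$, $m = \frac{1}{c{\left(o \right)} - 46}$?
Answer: $- \frac{12096}{73} \approx -165.7$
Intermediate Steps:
$c{\left(T \right)} = \frac{2 T}{7 + T}$
$m = - \frac{3}{146}$ ($m = \frac{1}{2 \left(-4\right) \frac{1}{7 - 4} - 46} = \frac{1}{2 \left(-4\right) \frac{1}{3} - 46} = \frac{1}{- \frac{8}{3} - 46} = \frac{1}{- \frac{146}{3}} = - \frac{3}{146} \approx -0.020548$)
$z{\left(4 + 4 \cdot 5 \right)} 14 m = \left(4 + 4 \cdot 5\right)^{2} \cdot 14 \left(- \frac{3}{146}\right) = \left(4 + 20\right)^{2} \cdot 14 \left(- \frac{3}{146}\right) = 24^{2} \cdot 14 \left(- \frac{3}{146}\right) = 576 \cdot 14 \left(- \frac{3}{146}\right) = 8064 \left(- \frac{3}{146}\right) = - \frac{12096}{73}$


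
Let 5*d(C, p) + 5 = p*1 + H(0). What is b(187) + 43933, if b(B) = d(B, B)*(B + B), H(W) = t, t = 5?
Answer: 289603/5 ≈ 57921.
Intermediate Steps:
H(W) = 5
d(C, p) = p/5 (d(C, p) = -1 + (p*1 + 5)/5 = -1 + (p + 5)/5 = -1 + (5 + p)/5 = -1 + (1 + p/5) = p/5)
b(B) = 2*B**2/5 (b(B) = (B/5)*(B + B) = (B/5)*(2*B) = 2*B**2/5)
b(187) + 43933 = (2/5)*187**2 + 43933 = (2/5)*34969 + 43933 = 69938/5 + 43933 = 289603/5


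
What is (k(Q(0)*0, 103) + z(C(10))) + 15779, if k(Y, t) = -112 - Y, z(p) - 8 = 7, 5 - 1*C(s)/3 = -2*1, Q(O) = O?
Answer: 15682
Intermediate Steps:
C(s) = 21 (C(s) = 15 - (-6) = 15 - 3*(-2) = 15 + 6 = 21)
z(p) = 15 (z(p) = 8 + 7 = 15)
(k(Q(0)*0, 103) + z(C(10))) + 15779 = ((-112 - 0*0) + 15) + 15779 = ((-112 - 1*0) + 15) + 15779 = ((-112 + 0) + 15) + 15779 = (-112 + 15) + 15779 = -97 + 15779 = 15682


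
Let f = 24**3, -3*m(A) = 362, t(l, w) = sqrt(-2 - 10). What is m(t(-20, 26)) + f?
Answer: 41110/3 ≈ 13703.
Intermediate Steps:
t(l, w) = 2*I*sqrt(3) (t(l, w) = sqrt(-12) = 2*I*sqrt(3))
m(A) = -362/3 (m(A) = -1/3*362 = -362/3)
f = 13824
m(t(-20, 26)) + f = -362/3 + 13824 = 41110/3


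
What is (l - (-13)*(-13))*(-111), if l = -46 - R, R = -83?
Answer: 14652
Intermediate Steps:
l = 37 (l = -46 - 1*(-83) = -46 + 83 = 37)
(l - (-13)*(-13))*(-111) = (37 - (-13)*(-13))*(-111) = (37 - 1*169)*(-111) = (37 - 169)*(-111) = -132*(-111) = 14652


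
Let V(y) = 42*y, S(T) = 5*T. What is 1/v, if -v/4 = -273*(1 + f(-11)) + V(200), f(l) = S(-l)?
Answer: 1/27552 ≈ 3.6295e-5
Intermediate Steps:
f(l) = -5*l (f(l) = 5*(-l) = -5*l)
v = 27552 (v = -4*(-273*(1 - 5*(-11)) + 42*200) = -4*(-273*(1 + 55) + 8400) = -4*(-273*56 + 8400) = -4*(-15288 + 8400) = -4*(-6888) = 27552)
1/v = 1/27552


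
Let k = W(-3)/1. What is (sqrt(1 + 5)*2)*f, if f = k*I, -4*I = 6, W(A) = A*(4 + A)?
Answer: 9*sqrt(6) ≈ 22.045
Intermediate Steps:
I = -3/2 (I = -1/4*6 = -3/2 ≈ -1.5000)
k = -3 (k = -3*(4 - 3)/1 = -3*1*1 = -3*1 = -3)
f = 9/2 (f = -3*(-3/2) = 9/2 ≈ 4.5000)
(sqrt(1 + 5)*2)*f = (sqrt(1 + 5)*2)*(9/2) = (sqrt(6)*2)*(9/2) = (2*sqrt(6))*(9/2) = 9*sqrt(6)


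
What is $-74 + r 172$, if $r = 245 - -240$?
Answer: $83346$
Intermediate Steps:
$r = 485$ ($r = 245 + 240 = 485$)
$-74 + r 172 = -74 + 485 \cdot 172 = -74 + 83420 = 83346$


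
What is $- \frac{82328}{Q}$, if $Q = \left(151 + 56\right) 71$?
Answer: $- \frac{82328}{14697} \approx -5.6017$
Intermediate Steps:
$Q = 14697$ ($Q = 207 \cdot 71 = 14697$)
$- \frac{82328}{Q} = - \frac{82328}{14697}$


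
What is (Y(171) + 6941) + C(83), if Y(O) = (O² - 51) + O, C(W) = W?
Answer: 36385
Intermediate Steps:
Y(O) = -51 + O + O² (Y(O) = (-51 + O²) + O = -51 + O + O²)
(Y(171) + 6941) + C(83) = ((-51 + 171 + 171²) + 6941) + 83 = ((-51 + 171 + 29241) + 6941) + 83 = (29361 + 6941) + 83 = 36302 + 83 = 36385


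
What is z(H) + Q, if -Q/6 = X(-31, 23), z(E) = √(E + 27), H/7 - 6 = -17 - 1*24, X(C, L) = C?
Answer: 186 + I*√218 ≈ 186.0 + 14.765*I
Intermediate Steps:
H = -245 (H = 42 + 7*(-17 - 1*24) = 42 + 7*(-17 - 24) = 42 + 7*(-41) = 42 - 287 = -245)
z(E) = √(27 + E)
Q = 186 (Q = -6*(-31) = 186)
z(H) + Q = √(27 - 245) + 186 = √(-218) + 186 = I*√218 + 186 = 186 + I*√218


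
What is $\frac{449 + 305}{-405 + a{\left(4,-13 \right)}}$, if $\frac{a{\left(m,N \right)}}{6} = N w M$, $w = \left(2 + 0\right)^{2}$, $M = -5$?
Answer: $\frac{754}{1155} \approx 0.65281$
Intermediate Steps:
$w = 4$ ($w = 2^{2} = 4$)
$a{\left(m,N \right)} = - 120 N$ ($a{\left(m,N \right)} = 6 N 4 \left(-5\right) = 6 \cdot 4 N \left(-5\right) = 6 \left(- 20 N\right) = - 120 N$)
$\frac{449 + 305}{-405 + a{\left(4,-13 \right)}} = \frac{449 + 305}{-405 - -1560} = \frac{754}{-405 + 1560} = \frac{754}{1155}$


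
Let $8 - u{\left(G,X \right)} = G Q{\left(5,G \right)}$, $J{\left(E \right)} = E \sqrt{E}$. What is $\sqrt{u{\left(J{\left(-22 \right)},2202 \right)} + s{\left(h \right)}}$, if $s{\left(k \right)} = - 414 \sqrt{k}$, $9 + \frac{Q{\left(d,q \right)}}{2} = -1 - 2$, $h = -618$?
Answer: $\sqrt{8 - 528 i \sqrt{22} - 414 i \sqrt{618}} \approx 79.926 - 79.876 i$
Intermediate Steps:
$Q{\left(d,q \right)} = -24$ ($Q{\left(d,q \right)} = -18 + 2 \left(-1 - 2\right) = -18 + 2 \left(-3\right) = -18 - 6 = -24$)
$J{\left(E \right)} = E^{\frac{3}{2}}$
$u{\left(G,X \right)} = 8 + 24 G$ ($u{\left(G,X \right)} = 8 - G \left(-24\right) = 8 - - 24 G = 8 + 24 G$)
$\sqrt{u{\left(J{\left(-22 \right)},2202 \right)} + s{\left(h \right)}} = \sqrt{\left(8 + 24 \left(-22\right)^{\frac{3}{2}}\right) - 414 \sqrt{-618}} = \sqrt{\left(8 + 24 \left(- 22 i \sqrt{22}\right)\right) - 414 i \sqrt{618}} = \sqrt{\left(8 - 528 i \sqrt{22}\right) - 414 i \sqrt{618}} = \sqrt{8 - 528 i \sqrt{22} - 414 i \sqrt{618}}$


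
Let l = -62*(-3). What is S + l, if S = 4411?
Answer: 4597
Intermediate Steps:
l = 186
S + l = 4411 + 186 = 4597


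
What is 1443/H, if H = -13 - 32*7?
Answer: -481/79 ≈ -6.0886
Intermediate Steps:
H = -237 (H = -13 - 224 = -237)
1443/H = 1443/(-237) = -1/237*1443 = -481/79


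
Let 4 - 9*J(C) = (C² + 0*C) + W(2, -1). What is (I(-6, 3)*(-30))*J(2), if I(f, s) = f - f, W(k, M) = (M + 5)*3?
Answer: 0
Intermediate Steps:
W(k, M) = 15 + 3*M (W(k, M) = (5 + M)*3 = 15 + 3*M)
I(f, s) = 0
J(C) = -8/9 - C²/9 (J(C) = 4/9 - ((C² + 0*C) + (15 + 3*(-1)))/9 = 4/9 - ((C² + 0) + (15 - 3))/9 = 4/9 - (C² + 12)/9 = 4/9 - (12 + C²)/9 = 4/9 + (-4/3 - C²/9) = -8/9 - C²/9)
(I(-6, 3)*(-30))*J(2) = (0*(-30))*(-8/9 - ⅑*2²) = 0*(-8/9 - ⅑*4) = 0*(-8/9 - 4/9) = 0*(-4/3) = 0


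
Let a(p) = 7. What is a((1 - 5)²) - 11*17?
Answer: -180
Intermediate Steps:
a((1 - 5)²) - 11*17 = 7 - 11*17 = 7 - 187 = -180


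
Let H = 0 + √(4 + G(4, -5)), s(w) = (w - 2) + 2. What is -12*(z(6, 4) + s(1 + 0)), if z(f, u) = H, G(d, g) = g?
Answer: -12 - 12*I ≈ -12.0 - 12.0*I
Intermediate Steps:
s(w) = w (s(w) = (-2 + w) + 2 = w)
H = I (H = 0 + √(4 - 5) = 0 + √(-1) = 0 + I = I ≈ 1.0*I)
z(f, u) = I
-12*(z(6, 4) + s(1 + 0)) = -12*(I + (1 + 0)) = -12*(I + 1) = -12*(1 + I) = -12 - 12*I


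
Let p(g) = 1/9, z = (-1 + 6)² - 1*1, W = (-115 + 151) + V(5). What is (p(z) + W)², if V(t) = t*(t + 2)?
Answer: 409600/81 ≈ 5056.8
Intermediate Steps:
V(t) = t*(2 + t)
W = 71 (W = (-115 + 151) + 5*(2 + 5) = 36 + 5*7 = 36 + 35 = 71)
z = 24 (z = 5² - 1 = 25 - 1 = 24)
p(g) = ⅑
(p(z) + W)² = (⅑ + 71)² = (640/9)² = 409600/81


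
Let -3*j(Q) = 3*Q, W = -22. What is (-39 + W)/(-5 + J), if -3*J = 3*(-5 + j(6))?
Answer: -61/6 ≈ -10.167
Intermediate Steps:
j(Q) = -Q
J = 11 (J = -(-5 - 1*6) = -(-5 - 6) = -(-11) = -1/3*(-33) = 11)
(-39 + W)/(-5 + J) = (-39 - 22)/(-5 + 11) = -61/6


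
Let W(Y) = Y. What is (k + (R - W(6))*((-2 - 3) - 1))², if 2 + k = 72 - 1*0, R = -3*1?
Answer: 15376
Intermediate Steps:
R = -3
k = 70 (k = -2 + (72 - 1*0) = -2 + (72 + 0) = -2 + 72 = 70)
(k + (R - W(6))*((-2 - 3) - 1))² = (70 + (-3 - 1*6)*((-2 - 3) - 1))² = (70 + (-3 - 6)*(-5 - 1))² = (70 - 9*(-6))² = (70 + 54)² = 124² = 15376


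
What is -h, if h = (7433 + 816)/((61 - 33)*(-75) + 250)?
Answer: 8249/1850 ≈ 4.4589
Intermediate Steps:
h = -8249/1850 (h = 8249/(28*(-75) + 250) = 8249/(-2100 + 250) = 8249/(-1850) = 8249*(-1/1850) = -8249/1850 ≈ -4.4589)
-h = -1*(-8249/1850) = 8249/1850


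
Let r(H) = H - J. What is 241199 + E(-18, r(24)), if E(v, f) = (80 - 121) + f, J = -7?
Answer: 241189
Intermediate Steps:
r(H) = 7 + H (r(H) = H - 1*(-7) = H + 7 = 7 + H)
E(v, f) = -41 + f
241199 + E(-18, r(24)) = 241199 + (-41 + (7 + 24)) = 241199 + (-41 + 31) = 241199 - 10 = 241189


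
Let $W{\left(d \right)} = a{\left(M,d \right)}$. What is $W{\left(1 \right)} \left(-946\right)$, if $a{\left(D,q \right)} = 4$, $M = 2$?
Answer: $-3784$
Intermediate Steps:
$W{\left(d \right)} = 4$
$W{\left(1 \right)} \left(-946\right) = 4 \left(-946\right) = -3784$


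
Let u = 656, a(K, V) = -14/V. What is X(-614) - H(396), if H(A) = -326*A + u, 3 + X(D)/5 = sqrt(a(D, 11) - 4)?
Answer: 128425 + 5*I*sqrt(638)/11 ≈ 1.2843e+5 + 11.481*I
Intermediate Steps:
X(D) = -15 + 5*I*sqrt(638)/11 (X(D) = -15 + 5*sqrt(-14/11 - 4) = -15 + 5*sqrt(-58/11) = -15 + 5*(I*sqrt(638)/11) = -15 + 5*I*sqrt(638)/11)
H(A) = 656 - 326*A (H(A) = -326*A + 656 = 656 - 326*A)
X(-614) - H(396) = (-15 + 5*I*sqrt(638)/11) - (656 - 326*396) = (-15 + 5*I*sqrt(638)/11) - (656 - 129096) = (-15 + 5*I*sqrt(638)/11) - 1*(-128440) = (-15 + 5*I*sqrt(638)/11) + 128440 = 128425 + 5*I*sqrt(638)/11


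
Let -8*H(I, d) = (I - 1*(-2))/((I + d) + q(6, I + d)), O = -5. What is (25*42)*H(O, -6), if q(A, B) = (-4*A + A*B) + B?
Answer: -225/64 ≈ -3.5156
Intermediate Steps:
q(A, B) = B - 4*A + A*B
H(I, d) = -(2 + I)/(8*(-24 + 8*I + 8*d)) (H(I, d) = -(I - 1*(-2))/(8*((I + d) + ((I + d) - 4*6 + 6*(I + d)))) = -(I + 2)/(8*((I + d) + ((I + d) - 24 + (6*I + 6*d)))) = -(2 + I)/(8*((I + d) + (-24 + 7*I + 7*d))) = -(2 + I)/(8*(-24 + 8*I + 8*d)))
(25*42)*H(O, -6) = (25*42)*((-2 - 1*(-5))/(64*(-3 - 5 - 6))) = 1050*((1/64)*(-2 + 5)/(-14)) = 1050*((1/64)*(-1/14)*3) = 1050*(-3/896) = -225/64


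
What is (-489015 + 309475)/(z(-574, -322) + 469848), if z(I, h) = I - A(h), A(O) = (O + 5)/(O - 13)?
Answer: -60145900/157206473 ≈ -0.38259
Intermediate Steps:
A(O) = (5 + O)/(-13 + O)
z(I, h) = I - (5 + h)/(-13 + h)
(-489015 + 309475)/(z(-574, -322) + 469848) = (-489015 + 309475)/((-5 - 1*(-322) - 574*(-13 - 322))/(-13 - 322) + 469848) = -179540/((-5 + 322 - 574*(-335))/(-335) + 469848) = -179540/(-(-5 + 322 + 192290)/335 + 469848) = -179540/(-1/335*192607 + 469848) = -179540/(-192607/335 + 469848) = -179540/157206473/335 = -179540*335/157206473 = -60145900/157206473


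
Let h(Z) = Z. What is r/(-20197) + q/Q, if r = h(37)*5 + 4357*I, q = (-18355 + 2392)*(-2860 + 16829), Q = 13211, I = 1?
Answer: -4503731412321/266822567 ≈ -16879.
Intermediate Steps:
q = -222987147 (q = -15963*13969 = -222987147)
r = 4542 (r = 37*5 + 4357*1 = 185 + 4357 = 4542)
r/(-20197) + q/Q = 4542/(-20197) - 222987147/13211 = 4542*(-1/20197) - 222987147*1/13211 = -4542/20197 - 222987147/13211 = -4503731412321/266822567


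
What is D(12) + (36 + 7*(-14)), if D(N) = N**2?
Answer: 82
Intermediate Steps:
D(12) + (36 + 7*(-14)) = 12**2 + (36 + 7*(-14)) = 144 + (36 - 98) = 144 - 62 = 82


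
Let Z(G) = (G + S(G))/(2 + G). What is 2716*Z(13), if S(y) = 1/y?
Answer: 92344/39 ≈ 2367.8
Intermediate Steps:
Z(G) = (G + 1/G)/(2 + G)
2716*Z(13) = 2716*((1 + 13²)/(13*(2 + 13))) = 2716*((1/13)*(1 + 169)/15) = 2716*((1/13)*(1/15)*170) = 2716*(34/39) = 92344/39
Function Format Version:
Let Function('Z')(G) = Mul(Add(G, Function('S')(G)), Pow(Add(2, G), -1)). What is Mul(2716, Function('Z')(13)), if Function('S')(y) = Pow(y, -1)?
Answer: Rational(92344, 39) ≈ 2367.8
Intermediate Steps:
Function('Z')(G) = Mul(Pow(Add(2, G), -1), Add(G, Pow(G, -1))) (Function('Z')(G) = Mul(Add(G, Pow(G, -1)), Pow(Add(2, G), -1)) = Mul(Pow(Add(2, G), -1), Add(G, Pow(G, -1))))
Mul(2716, Function('Z')(13)) = Mul(2716, Mul(Pow(13, -1), Pow(Add(2, 13), -1), Add(1, Pow(13, 2)))) = Mul(2716, Mul(Rational(1, 13), Pow(15, -1), Add(1, 169))) = Mul(2716, Mul(Rational(1, 13), Rational(1, 15), 170)) = Mul(2716, Rational(34, 39)) = Rational(92344, 39)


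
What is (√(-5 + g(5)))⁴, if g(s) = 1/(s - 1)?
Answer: 361/16 ≈ 22.563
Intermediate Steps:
g(s) = 1/(-1 + s)
(√(-5 + g(5)))⁴ = (√(-5 + 1/(-1 + 5)))⁴ = (√(-5 + 1/4))⁴ = (√(-5 + ¼))⁴ = (√(-19/4))⁴ = (I*√19/2)⁴ = 361/16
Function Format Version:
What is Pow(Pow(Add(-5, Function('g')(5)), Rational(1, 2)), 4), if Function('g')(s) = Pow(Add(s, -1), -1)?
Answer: Rational(361, 16) ≈ 22.563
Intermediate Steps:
Function('g')(s) = Pow(Add(-1, s), -1)
Pow(Pow(Add(-5, Function('g')(5)), Rational(1, 2)), 4) = Pow(Pow(Add(-5, Pow(Add(-1, 5), -1)), Rational(1, 2)), 4) = Pow(Pow(Add(-5, Pow(4, -1)), Rational(1, 2)), 4) = Pow(Pow(Add(-5, Rational(1, 4)), Rational(1, 2)), 4) = Pow(Pow(Rational(-19, 4), Rational(1, 2)), 4) = Pow(Mul(Rational(1, 2), I, Pow(19, Rational(1, 2))), 4) = Rational(361, 16)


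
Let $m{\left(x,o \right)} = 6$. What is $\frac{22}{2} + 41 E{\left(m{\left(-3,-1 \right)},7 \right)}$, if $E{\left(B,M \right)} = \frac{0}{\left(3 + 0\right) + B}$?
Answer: $11$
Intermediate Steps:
$E{\left(B,M \right)} = 0$ ($E{\left(B,M \right)} = \frac{0}{3 + B} = 0$)
$\frac{22}{2} + 41 E{\left(m{\left(-3,-1 \right)},7 \right)} = \frac{22}{2} + 41 \cdot 0 = 22 \cdot \frac{1}{2} + 0 = 11 + 0 = 11$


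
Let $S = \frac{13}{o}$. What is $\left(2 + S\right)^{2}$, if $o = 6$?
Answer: $\frac{625}{36} \approx 17.361$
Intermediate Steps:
$S = \frac{13}{6} \approx 2.1667$
$\left(2 + S\right)^{2} = \left(2 + \frac{13}{6}\right)^{2} = \left(\frac{25}{6}\right)^{2} = \frac{625}{36}$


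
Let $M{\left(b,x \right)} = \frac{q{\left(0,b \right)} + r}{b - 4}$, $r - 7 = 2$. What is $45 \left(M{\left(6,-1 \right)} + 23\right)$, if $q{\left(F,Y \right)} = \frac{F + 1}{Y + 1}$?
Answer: $\frac{8685}{7} \approx 1240.7$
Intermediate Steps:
$r = 9$ ($r = 7 + 2 = 9$)
$q{\left(F,Y \right)} = \frac{1 + F}{1 + Y}$
$M{\left(b,x \right)} = \frac{9 + \frac{1}{1 + b}}{-4 + b}$ ($M{\left(b,x \right)} = \frac{\frac{1 + 0}{1 + b} + 9}{b - 4} = \frac{\frac{1}{1 + b} 1 + 9}{-4 + b} = \frac{\frac{1}{1 + b} + 9}{-4 + b} = \frac{9 + \frac{1}{1 + b}}{-4 + b}$)
$45 \left(M{\left(6,-1 \right)} + 23\right) = 45 \left(\frac{10 + 9 \cdot 6}{\left(1 + 6\right) \left(-4 + 6\right)} + 23\right) = 45 \left(\frac{10 + 54}{7 \cdot 2} + 23\right) = 45 \left(\frac{1}{7} \cdot \frac{1}{2} \cdot 64 + 23\right) = 45 \left(\frac{32}{7} + 23\right) = 45 \cdot \frac{193}{7} = \frac{8685}{7}$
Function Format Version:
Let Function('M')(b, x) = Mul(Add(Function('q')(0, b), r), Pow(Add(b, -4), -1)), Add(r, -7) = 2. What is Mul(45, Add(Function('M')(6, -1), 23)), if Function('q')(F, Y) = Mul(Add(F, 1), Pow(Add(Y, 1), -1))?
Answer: Rational(8685, 7) ≈ 1240.7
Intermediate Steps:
r = 9 (r = Add(7, 2) = 9)
Function('q')(F, Y) = Mul(Pow(Add(1, Y), -1), Add(1, F)) (Function('q')(F, Y) = Mul(Add(1, F), Pow(Add(1, Y), -1)) = Mul(Pow(Add(1, Y), -1), Add(1, F)))
Function('M')(b, x) = Mul(Pow(Add(-4, b), -1), Add(9, Pow(Add(1, b), -1))) (Function('M')(b, x) = Mul(Add(Mul(Pow(Add(1, b), -1), Add(1, 0)), 9), Pow(Add(b, -4), -1)) = Mul(Add(Mul(Pow(Add(1, b), -1), 1), 9), Pow(Add(-4, b), -1)) = Mul(Add(Pow(Add(1, b), -1), 9), Pow(Add(-4, b), -1)) = Mul(Add(9, Pow(Add(1, b), -1)), Pow(Add(-4, b), -1)) = Mul(Pow(Add(-4, b), -1), Add(9, Pow(Add(1, b), -1))))
Mul(45, Add(Function('M')(6, -1), 23)) = Mul(45, Add(Mul(Pow(Add(1, 6), -1), Pow(Add(-4, 6), -1), Add(10, Mul(9, 6))), 23)) = Mul(45, Add(Mul(Pow(7, -1), Pow(2, -1), Add(10, 54)), 23)) = Mul(45, Add(Mul(Rational(1, 7), Rational(1, 2), 64), 23)) = Mul(45, Add(Rational(32, 7), 23)) = Mul(45, Rational(193, 7)) = Rational(8685, 7)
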